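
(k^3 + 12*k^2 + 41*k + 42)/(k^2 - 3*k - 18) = (k^2 + 9*k + 14)/(k - 6)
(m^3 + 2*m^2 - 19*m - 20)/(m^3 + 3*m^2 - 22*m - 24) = (m + 5)/(m + 6)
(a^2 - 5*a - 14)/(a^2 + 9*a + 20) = (a^2 - 5*a - 14)/(a^2 + 9*a + 20)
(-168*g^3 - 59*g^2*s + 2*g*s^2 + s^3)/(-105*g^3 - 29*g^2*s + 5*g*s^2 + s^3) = (-8*g + s)/(-5*g + s)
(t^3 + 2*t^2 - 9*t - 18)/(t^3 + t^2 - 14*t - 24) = (t - 3)/(t - 4)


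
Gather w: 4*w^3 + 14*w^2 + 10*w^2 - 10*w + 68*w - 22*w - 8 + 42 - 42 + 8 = 4*w^3 + 24*w^2 + 36*w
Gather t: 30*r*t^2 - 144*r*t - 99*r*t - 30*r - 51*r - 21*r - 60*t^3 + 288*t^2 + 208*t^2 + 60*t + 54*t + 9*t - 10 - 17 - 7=-102*r - 60*t^3 + t^2*(30*r + 496) + t*(123 - 243*r) - 34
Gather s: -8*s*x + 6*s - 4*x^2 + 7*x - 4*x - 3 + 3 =s*(6 - 8*x) - 4*x^2 + 3*x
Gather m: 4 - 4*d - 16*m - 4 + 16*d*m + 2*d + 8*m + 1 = -2*d + m*(16*d - 8) + 1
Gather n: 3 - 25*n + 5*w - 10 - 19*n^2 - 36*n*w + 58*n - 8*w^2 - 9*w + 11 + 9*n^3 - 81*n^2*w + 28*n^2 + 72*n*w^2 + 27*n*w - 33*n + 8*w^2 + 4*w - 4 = 9*n^3 + n^2*(9 - 81*w) + n*(72*w^2 - 9*w)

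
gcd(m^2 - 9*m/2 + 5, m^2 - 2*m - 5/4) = m - 5/2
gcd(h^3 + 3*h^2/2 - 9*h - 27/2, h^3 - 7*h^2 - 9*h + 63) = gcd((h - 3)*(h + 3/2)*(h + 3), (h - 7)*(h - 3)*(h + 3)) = h^2 - 9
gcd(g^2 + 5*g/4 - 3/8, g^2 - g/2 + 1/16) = g - 1/4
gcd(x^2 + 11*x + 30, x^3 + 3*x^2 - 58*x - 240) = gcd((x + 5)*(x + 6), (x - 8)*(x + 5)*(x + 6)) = x^2 + 11*x + 30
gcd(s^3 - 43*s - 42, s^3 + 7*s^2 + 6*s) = s^2 + 7*s + 6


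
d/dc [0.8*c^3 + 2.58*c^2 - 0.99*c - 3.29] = 2.4*c^2 + 5.16*c - 0.99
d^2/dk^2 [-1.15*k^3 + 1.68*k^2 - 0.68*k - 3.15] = 3.36 - 6.9*k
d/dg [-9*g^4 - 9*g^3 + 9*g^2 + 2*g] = -36*g^3 - 27*g^2 + 18*g + 2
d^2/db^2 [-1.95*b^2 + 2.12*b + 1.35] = -3.90000000000000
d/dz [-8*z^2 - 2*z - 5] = -16*z - 2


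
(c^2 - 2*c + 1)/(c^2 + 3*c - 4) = (c - 1)/(c + 4)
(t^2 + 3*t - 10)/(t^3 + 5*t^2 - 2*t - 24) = (t + 5)/(t^2 + 7*t + 12)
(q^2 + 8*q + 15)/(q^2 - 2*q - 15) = (q + 5)/(q - 5)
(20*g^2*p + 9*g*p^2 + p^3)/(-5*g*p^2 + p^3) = (20*g^2 + 9*g*p + p^2)/(p*(-5*g + p))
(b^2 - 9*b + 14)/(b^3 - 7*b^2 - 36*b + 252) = (b - 2)/(b^2 - 36)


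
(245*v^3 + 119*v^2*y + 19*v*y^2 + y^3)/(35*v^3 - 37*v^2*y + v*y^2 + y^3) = (35*v^2 + 12*v*y + y^2)/(5*v^2 - 6*v*y + y^2)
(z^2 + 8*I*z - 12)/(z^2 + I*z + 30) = (z + 2*I)/(z - 5*I)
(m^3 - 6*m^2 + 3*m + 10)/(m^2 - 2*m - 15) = (m^2 - m - 2)/(m + 3)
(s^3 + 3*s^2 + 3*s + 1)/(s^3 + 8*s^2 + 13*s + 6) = (s + 1)/(s + 6)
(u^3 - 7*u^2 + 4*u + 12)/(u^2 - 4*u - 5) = (u^2 - 8*u + 12)/(u - 5)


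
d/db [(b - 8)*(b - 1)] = 2*b - 9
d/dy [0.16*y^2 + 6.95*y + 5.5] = 0.32*y + 6.95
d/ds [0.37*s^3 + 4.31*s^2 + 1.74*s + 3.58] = 1.11*s^2 + 8.62*s + 1.74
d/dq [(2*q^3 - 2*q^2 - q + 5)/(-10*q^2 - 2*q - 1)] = (-20*q^4 - 8*q^3 - 12*q^2 + 104*q + 11)/(100*q^4 + 40*q^3 + 24*q^2 + 4*q + 1)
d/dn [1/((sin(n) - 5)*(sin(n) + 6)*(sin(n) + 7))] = (-3*sin(n)^2 - 16*sin(n) + 23)*cos(n)/((sin(n) - 5)^2*(sin(n) + 6)^2*(sin(n) + 7)^2)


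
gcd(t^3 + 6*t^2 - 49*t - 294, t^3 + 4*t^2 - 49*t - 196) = t^2 - 49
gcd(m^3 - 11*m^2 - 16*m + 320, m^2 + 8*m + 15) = m + 5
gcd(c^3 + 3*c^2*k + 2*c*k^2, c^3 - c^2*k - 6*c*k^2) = c^2 + 2*c*k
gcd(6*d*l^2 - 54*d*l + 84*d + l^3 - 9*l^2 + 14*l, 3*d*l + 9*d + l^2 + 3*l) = 1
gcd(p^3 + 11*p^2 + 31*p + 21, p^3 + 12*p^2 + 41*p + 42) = p^2 + 10*p + 21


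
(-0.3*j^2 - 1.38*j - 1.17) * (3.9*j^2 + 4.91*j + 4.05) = -1.17*j^4 - 6.855*j^3 - 12.5538*j^2 - 11.3337*j - 4.7385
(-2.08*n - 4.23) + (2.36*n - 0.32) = 0.28*n - 4.55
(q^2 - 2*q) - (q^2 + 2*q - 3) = 3 - 4*q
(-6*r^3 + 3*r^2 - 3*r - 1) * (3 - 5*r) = 30*r^4 - 33*r^3 + 24*r^2 - 4*r - 3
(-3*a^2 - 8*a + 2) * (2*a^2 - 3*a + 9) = -6*a^4 - 7*a^3 + a^2 - 78*a + 18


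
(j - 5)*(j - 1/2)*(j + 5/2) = j^3 - 3*j^2 - 45*j/4 + 25/4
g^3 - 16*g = g*(g - 4)*(g + 4)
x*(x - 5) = x^2 - 5*x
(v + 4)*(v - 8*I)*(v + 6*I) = v^3 + 4*v^2 - 2*I*v^2 + 48*v - 8*I*v + 192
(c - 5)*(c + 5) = c^2 - 25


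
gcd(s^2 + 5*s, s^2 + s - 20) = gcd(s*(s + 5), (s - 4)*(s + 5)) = s + 5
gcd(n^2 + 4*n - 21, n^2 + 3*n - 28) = n + 7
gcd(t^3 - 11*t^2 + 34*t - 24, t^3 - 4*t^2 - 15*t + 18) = t^2 - 7*t + 6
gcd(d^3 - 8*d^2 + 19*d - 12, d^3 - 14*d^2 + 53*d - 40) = d - 1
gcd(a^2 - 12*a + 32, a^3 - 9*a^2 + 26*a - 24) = a - 4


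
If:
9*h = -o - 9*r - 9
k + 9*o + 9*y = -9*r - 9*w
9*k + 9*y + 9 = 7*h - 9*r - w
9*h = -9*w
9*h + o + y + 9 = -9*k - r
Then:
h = 648*y/1889 - 6633/18890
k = -729*y/1889 - 5832/9445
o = 1557/3778 - 576*y/1889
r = -584*y/1889 - 6561/9445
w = 6633/18890 - 648*y/1889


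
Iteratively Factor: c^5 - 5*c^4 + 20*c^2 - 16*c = (c - 2)*(c^4 - 3*c^3 - 6*c^2 + 8*c) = (c - 2)*(c + 2)*(c^3 - 5*c^2 + 4*c) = (c - 4)*(c - 2)*(c + 2)*(c^2 - c) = c*(c - 4)*(c - 2)*(c + 2)*(c - 1)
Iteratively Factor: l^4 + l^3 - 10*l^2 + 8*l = (l - 1)*(l^3 + 2*l^2 - 8*l) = l*(l - 1)*(l^2 + 2*l - 8) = l*(l - 2)*(l - 1)*(l + 4)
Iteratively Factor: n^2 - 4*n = (n)*(n - 4)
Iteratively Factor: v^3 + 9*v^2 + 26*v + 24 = (v + 3)*(v^2 + 6*v + 8) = (v + 3)*(v + 4)*(v + 2)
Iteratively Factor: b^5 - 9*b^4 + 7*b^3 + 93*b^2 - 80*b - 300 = (b + 2)*(b^4 - 11*b^3 + 29*b^2 + 35*b - 150) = (b - 5)*(b + 2)*(b^3 - 6*b^2 - b + 30) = (b - 5)*(b - 3)*(b + 2)*(b^2 - 3*b - 10) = (b - 5)*(b - 3)*(b + 2)^2*(b - 5)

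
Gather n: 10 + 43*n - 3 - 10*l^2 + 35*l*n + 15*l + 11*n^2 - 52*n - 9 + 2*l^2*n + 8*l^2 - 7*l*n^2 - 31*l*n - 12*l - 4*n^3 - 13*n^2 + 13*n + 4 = -2*l^2 + 3*l - 4*n^3 + n^2*(-7*l - 2) + n*(2*l^2 + 4*l + 4) + 2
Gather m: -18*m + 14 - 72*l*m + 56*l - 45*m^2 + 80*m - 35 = 56*l - 45*m^2 + m*(62 - 72*l) - 21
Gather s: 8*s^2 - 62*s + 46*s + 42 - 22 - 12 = 8*s^2 - 16*s + 8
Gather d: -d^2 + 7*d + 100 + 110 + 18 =-d^2 + 7*d + 228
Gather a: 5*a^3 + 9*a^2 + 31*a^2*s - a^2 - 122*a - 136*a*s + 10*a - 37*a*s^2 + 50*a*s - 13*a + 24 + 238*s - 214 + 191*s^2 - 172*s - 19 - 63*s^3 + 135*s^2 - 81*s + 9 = 5*a^3 + a^2*(31*s + 8) + a*(-37*s^2 - 86*s - 125) - 63*s^3 + 326*s^2 - 15*s - 200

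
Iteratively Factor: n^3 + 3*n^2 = (n)*(n^2 + 3*n) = n^2*(n + 3)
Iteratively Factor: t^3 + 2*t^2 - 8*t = (t - 2)*(t^2 + 4*t) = t*(t - 2)*(t + 4)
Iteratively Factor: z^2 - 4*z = (z)*(z - 4)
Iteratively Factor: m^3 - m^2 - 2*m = (m - 2)*(m^2 + m) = m*(m - 2)*(m + 1)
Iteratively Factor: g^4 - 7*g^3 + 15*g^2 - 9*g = (g - 3)*(g^3 - 4*g^2 + 3*g) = g*(g - 3)*(g^2 - 4*g + 3) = g*(g - 3)^2*(g - 1)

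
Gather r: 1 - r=1 - r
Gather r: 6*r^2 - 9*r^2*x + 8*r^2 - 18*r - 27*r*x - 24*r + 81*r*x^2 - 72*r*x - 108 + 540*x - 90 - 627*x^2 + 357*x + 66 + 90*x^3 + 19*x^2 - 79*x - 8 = r^2*(14 - 9*x) + r*(81*x^2 - 99*x - 42) + 90*x^3 - 608*x^2 + 818*x - 140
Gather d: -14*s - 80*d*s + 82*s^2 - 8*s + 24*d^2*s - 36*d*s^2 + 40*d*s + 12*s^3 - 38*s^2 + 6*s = 24*d^2*s + d*(-36*s^2 - 40*s) + 12*s^3 + 44*s^2 - 16*s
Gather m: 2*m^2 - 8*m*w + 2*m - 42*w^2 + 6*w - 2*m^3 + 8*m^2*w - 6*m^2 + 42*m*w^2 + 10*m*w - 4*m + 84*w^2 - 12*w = -2*m^3 + m^2*(8*w - 4) + m*(42*w^2 + 2*w - 2) + 42*w^2 - 6*w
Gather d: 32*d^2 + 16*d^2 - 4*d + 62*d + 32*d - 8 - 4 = 48*d^2 + 90*d - 12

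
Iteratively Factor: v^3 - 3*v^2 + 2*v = (v - 2)*(v^2 - v) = (v - 2)*(v - 1)*(v)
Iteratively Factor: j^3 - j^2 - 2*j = (j)*(j^2 - j - 2) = j*(j + 1)*(j - 2)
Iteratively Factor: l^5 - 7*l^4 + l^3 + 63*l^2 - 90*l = (l - 3)*(l^4 - 4*l^3 - 11*l^2 + 30*l) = (l - 3)*(l - 2)*(l^3 - 2*l^2 - 15*l) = (l - 5)*(l - 3)*(l - 2)*(l^2 + 3*l) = l*(l - 5)*(l - 3)*(l - 2)*(l + 3)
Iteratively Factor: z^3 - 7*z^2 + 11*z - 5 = (z - 5)*(z^2 - 2*z + 1) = (z - 5)*(z - 1)*(z - 1)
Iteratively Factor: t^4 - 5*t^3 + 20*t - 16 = (t - 1)*(t^3 - 4*t^2 - 4*t + 16) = (t - 2)*(t - 1)*(t^2 - 2*t - 8) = (t - 4)*(t - 2)*(t - 1)*(t + 2)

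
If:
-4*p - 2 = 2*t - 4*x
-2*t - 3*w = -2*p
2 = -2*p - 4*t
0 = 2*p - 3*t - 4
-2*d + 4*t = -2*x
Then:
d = -13/14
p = 5/7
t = -6/7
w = 22/21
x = 11/14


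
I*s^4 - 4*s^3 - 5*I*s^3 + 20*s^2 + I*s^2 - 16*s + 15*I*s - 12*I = (s - 4)*(s + I)*(s + 3*I)*(I*s - I)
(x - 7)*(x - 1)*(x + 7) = x^3 - x^2 - 49*x + 49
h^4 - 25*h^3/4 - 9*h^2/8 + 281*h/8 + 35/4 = (h - 5)*(h - 7/2)*(h + 1/4)*(h + 2)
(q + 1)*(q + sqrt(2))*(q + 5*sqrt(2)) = q^3 + q^2 + 6*sqrt(2)*q^2 + 6*sqrt(2)*q + 10*q + 10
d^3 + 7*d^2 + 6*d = d*(d + 1)*(d + 6)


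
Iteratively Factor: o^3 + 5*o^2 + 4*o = (o + 1)*(o^2 + 4*o) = (o + 1)*(o + 4)*(o)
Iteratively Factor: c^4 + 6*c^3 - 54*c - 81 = (c + 3)*(c^3 + 3*c^2 - 9*c - 27) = (c + 3)^2*(c^2 - 9) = (c + 3)^3*(c - 3)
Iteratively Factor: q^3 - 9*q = (q + 3)*(q^2 - 3*q) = q*(q + 3)*(q - 3)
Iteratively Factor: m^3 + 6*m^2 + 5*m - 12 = (m + 3)*(m^2 + 3*m - 4) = (m + 3)*(m + 4)*(m - 1)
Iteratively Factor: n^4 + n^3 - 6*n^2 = (n)*(n^3 + n^2 - 6*n) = n*(n + 3)*(n^2 - 2*n) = n*(n - 2)*(n + 3)*(n)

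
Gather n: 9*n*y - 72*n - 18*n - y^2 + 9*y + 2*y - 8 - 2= n*(9*y - 90) - y^2 + 11*y - 10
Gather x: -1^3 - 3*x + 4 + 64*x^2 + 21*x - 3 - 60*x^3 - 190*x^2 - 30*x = -60*x^3 - 126*x^2 - 12*x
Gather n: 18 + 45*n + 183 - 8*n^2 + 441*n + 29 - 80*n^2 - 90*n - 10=-88*n^2 + 396*n + 220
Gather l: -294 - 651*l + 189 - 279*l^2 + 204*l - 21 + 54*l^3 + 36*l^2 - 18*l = 54*l^3 - 243*l^2 - 465*l - 126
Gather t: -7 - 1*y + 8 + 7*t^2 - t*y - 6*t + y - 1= 7*t^2 + t*(-y - 6)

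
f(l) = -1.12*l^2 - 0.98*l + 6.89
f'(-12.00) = 25.90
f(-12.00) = -142.63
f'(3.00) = -7.70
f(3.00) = -6.13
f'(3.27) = -8.30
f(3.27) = -8.29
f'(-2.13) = 3.79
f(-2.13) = 3.90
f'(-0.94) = 1.13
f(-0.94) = 6.82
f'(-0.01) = -0.96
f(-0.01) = 6.90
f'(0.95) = -3.11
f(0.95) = 4.95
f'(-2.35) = 4.28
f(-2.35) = 3.01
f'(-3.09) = 5.94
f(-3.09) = -0.78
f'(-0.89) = 1.01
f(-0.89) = 6.88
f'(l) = -2.24*l - 0.98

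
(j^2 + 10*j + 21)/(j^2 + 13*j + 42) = (j + 3)/(j + 6)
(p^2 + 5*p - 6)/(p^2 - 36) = (p - 1)/(p - 6)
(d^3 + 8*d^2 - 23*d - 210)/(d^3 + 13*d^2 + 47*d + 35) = (d^2 + d - 30)/(d^2 + 6*d + 5)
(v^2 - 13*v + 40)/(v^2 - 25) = (v - 8)/(v + 5)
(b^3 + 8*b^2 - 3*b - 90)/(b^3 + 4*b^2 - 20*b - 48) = (b^2 + 2*b - 15)/(b^2 - 2*b - 8)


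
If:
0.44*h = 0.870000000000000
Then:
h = 1.98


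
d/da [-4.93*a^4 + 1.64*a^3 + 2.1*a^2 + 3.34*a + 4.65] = -19.72*a^3 + 4.92*a^2 + 4.2*a + 3.34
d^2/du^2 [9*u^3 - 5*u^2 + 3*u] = 54*u - 10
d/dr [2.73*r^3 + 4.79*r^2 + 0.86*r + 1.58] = 8.19*r^2 + 9.58*r + 0.86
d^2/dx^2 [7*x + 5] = 0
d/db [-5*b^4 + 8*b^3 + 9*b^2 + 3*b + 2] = -20*b^3 + 24*b^2 + 18*b + 3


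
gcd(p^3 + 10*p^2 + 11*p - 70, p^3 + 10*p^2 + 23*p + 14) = p + 7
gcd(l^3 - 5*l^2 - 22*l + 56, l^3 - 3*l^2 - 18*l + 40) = l^2 + 2*l - 8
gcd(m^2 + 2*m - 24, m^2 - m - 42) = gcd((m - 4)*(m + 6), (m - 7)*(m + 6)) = m + 6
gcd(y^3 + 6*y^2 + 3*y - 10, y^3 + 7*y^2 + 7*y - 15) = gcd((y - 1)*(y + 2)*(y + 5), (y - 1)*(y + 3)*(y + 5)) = y^2 + 4*y - 5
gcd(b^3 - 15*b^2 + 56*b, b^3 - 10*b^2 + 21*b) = b^2 - 7*b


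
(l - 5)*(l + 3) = l^2 - 2*l - 15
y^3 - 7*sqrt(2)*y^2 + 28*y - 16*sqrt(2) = (y - 4*sqrt(2))*(y - 2*sqrt(2))*(y - sqrt(2))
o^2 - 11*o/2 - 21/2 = (o - 7)*(o + 3/2)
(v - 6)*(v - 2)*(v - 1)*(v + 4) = v^4 - 5*v^3 - 16*v^2 + 68*v - 48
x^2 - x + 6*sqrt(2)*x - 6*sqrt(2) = (x - 1)*(x + 6*sqrt(2))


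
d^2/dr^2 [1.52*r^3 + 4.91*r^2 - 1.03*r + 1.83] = 9.12*r + 9.82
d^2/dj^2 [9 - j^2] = -2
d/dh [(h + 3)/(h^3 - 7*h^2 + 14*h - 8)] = (h^3 - 7*h^2 + 14*h - (h + 3)*(3*h^2 - 14*h + 14) - 8)/(h^3 - 7*h^2 + 14*h - 8)^2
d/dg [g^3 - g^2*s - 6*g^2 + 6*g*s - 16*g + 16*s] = 3*g^2 - 2*g*s - 12*g + 6*s - 16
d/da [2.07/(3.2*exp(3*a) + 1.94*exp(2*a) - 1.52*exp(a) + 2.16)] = (-19.872*exp(2*a) - 8.0316*exp(a) + 3.1464)*exp(a)/(3.2*exp(3*a) + 1.94*exp(2*a) - 1.52*exp(a) + 2.16)^2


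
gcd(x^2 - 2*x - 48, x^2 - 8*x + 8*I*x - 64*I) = x - 8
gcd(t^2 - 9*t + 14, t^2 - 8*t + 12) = t - 2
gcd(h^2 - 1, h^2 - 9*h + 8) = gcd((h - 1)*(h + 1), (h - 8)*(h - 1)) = h - 1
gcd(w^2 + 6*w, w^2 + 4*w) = w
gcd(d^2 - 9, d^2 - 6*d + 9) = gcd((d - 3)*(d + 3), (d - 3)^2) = d - 3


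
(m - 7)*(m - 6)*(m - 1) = m^3 - 14*m^2 + 55*m - 42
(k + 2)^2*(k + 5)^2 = k^4 + 14*k^3 + 69*k^2 + 140*k + 100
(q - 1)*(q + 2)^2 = q^3 + 3*q^2 - 4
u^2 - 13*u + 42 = (u - 7)*(u - 6)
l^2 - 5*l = l*(l - 5)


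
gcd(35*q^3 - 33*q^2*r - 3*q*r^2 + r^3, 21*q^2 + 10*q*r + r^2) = 1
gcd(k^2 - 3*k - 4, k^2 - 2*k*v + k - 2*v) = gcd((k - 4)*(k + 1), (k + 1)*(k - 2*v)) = k + 1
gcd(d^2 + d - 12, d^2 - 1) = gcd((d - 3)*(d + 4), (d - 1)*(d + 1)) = 1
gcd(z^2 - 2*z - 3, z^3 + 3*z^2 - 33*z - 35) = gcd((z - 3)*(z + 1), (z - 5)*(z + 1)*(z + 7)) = z + 1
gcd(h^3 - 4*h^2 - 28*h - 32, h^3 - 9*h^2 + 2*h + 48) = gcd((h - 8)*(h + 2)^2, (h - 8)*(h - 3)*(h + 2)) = h^2 - 6*h - 16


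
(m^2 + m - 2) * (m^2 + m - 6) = m^4 + 2*m^3 - 7*m^2 - 8*m + 12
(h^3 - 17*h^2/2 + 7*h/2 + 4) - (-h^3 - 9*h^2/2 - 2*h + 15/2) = 2*h^3 - 4*h^2 + 11*h/2 - 7/2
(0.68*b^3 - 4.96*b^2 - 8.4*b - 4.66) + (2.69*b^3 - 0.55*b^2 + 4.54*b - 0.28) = 3.37*b^3 - 5.51*b^2 - 3.86*b - 4.94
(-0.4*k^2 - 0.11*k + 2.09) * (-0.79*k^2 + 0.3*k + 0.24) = 0.316*k^4 - 0.0331*k^3 - 1.7801*k^2 + 0.6006*k + 0.5016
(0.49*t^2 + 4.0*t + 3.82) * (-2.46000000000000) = -1.2054*t^2 - 9.84*t - 9.3972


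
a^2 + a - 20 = (a - 4)*(a + 5)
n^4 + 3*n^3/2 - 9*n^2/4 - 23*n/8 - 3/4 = (n - 3/2)*(n + 1/2)^2*(n + 2)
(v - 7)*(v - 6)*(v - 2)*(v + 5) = v^4 - 10*v^3 - 7*v^2 + 256*v - 420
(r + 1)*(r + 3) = r^2 + 4*r + 3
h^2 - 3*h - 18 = (h - 6)*(h + 3)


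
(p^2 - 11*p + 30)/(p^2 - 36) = (p - 5)/(p + 6)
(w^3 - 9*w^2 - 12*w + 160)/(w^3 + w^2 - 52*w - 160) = (w - 5)/(w + 5)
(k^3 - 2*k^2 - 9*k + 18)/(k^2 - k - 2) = (k^2 - 9)/(k + 1)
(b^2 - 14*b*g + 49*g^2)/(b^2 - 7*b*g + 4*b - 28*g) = (b - 7*g)/(b + 4)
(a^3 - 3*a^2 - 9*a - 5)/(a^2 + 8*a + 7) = (a^2 - 4*a - 5)/(a + 7)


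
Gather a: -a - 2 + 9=7 - a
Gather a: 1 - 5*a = 1 - 5*a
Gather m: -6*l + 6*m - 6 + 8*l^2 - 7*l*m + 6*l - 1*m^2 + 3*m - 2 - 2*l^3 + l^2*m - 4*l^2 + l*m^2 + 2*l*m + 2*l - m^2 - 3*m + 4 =-2*l^3 + 4*l^2 + 2*l + m^2*(l - 2) + m*(l^2 - 5*l + 6) - 4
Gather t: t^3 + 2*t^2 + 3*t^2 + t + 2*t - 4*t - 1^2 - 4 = t^3 + 5*t^2 - t - 5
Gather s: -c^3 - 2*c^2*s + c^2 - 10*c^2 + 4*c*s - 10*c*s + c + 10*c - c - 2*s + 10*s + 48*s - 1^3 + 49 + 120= -c^3 - 9*c^2 + 10*c + s*(-2*c^2 - 6*c + 56) + 168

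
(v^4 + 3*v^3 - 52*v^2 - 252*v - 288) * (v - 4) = v^5 - v^4 - 64*v^3 - 44*v^2 + 720*v + 1152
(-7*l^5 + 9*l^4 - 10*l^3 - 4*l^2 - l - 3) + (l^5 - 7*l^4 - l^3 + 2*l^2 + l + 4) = -6*l^5 + 2*l^4 - 11*l^3 - 2*l^2 + 1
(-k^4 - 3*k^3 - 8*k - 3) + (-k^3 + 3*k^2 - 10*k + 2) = -k^4 - 4*k^3 + 3*k^2 - 18*k - 1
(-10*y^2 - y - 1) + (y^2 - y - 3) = -9*y^2 - 2*y - 4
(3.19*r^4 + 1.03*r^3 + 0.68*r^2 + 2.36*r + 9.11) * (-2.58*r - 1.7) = -8.2302*r^5 - 8.0804*r^4 - 3.5054*r^3 - 7.2448*r^2 - 27.5158*r - 15.487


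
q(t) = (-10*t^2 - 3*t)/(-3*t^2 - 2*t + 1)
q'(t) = (-20*t - 3)/(-3*t^2 - 2*t + 1) + (6*t + 2)*(-10*t^2 - 3*t)/(-3*t^2 - 2*t + 1)^2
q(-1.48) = 6.69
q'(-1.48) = 7.43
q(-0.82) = -6.85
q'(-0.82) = 53.62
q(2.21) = 3.07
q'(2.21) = 0.02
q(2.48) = 3.08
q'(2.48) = 0.03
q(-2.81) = 4.13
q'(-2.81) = 0.48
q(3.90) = 3.12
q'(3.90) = 0.03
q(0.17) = -1.39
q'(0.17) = -18.51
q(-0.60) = -1.61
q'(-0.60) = 10.33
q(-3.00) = 4.05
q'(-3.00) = 0.39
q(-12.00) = 3.45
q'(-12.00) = 0.01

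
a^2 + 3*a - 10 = (a - 2)*(a + 5)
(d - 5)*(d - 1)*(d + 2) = d^3 - 4*d^2 - 7*d + 10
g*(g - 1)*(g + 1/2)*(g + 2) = g^4 + 3*g^3/2 - 3*g^2/2 - g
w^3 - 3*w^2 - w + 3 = (w - 3)*(w - 1)*(w + 1)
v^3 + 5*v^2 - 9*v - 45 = (v - 3)*(v + 3)*(v + 5)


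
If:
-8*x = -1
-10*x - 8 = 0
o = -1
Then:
No Solution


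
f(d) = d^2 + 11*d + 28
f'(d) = 2*d + 11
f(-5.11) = -2.10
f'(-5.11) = 0.78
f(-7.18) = 0.57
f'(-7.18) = -3.36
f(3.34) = 75.90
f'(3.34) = 17.68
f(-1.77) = 11.66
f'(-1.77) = 7.46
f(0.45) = 33.15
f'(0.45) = 11.90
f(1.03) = 40.39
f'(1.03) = 13.06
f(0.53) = 34.11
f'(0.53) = 12.06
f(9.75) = 230.31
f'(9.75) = 30.50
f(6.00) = 130.00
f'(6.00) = 23.00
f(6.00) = 130.00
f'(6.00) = 23.00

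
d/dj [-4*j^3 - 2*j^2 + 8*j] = -12*j^2 - 4*j + 8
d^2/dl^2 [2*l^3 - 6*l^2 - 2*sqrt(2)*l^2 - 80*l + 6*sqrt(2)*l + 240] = 12*l - 12 - 4*sqrt(2)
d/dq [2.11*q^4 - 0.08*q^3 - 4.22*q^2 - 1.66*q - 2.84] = 8.44*q^3 - 0.24*q^2 - 8.44*q - 1.66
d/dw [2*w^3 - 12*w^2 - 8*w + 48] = 6*w^2 - 24*w - 8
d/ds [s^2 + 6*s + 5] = 2*s + 6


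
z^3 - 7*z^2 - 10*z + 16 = (z - 8)*(z - 1)*(z + 2)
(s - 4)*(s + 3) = s^2 - s - 12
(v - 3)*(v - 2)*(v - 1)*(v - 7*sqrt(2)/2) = v^4 - 6*v^3 - 7*sqrt(2)*v^3/2 + 11*v^2 + 21*sqrt(2)*v^2 - 77*sqrt(2)*v/2 - 6*v + 21*sqrt(2)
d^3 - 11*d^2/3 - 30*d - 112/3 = (d - 8)*(d + 2)*(d + 7/3)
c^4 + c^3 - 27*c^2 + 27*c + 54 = (c - 3)^2*(c + 1)*(c + 6)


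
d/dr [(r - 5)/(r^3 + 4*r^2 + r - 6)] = (r^3 + 4*r^2 + r - (r - 5)*(3*r^2 + 8*r + 1) - 6)/(r^3 + 4*r^2 + r - 6)^2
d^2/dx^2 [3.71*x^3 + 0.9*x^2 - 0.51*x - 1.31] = 22.26*x + 1.8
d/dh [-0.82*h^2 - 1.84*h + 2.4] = -1.64*h - 1.84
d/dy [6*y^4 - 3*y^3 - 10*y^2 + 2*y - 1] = 24*y^3 - 9*y^2 - 20*y + 2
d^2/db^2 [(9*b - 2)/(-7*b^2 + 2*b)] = 2*(-441*b^3 + 294*b^2 - 84*b + 8)/(b^3*(343*b^3 - 294*b^2 + 84*b - 8))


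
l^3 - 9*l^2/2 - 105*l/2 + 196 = (l - 8)*(l - 7/2)*(l + 7)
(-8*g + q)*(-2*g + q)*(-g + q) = -16*g^3 + 26*g^2*q - 11*g*q^2 + q^3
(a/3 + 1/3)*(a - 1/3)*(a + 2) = a^3/3 + 8*a^2/9 + a/3 - 2/9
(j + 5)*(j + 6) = j^2 + 11*j + 30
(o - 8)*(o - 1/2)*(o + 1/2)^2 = o^4 - 15*o^3/2 - 17*o^2/4 + 15*o/8 + 1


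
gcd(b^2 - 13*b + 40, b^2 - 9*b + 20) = b - 5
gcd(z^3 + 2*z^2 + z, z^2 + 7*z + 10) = 1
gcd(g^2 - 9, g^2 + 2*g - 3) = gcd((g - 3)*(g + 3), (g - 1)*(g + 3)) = g + 3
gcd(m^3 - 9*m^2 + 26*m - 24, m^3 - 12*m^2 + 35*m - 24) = m - 3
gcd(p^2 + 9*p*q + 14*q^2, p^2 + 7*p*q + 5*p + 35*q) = p + 7*q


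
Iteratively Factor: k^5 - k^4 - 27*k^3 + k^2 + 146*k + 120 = (k + 1)*(k^4 - 2*k^3 - 25*k^2 + 26*k + 120) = (k + 1)*(k + 4)*(k^3 - 6*k^2 - k + 30) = (k + 1)*(k + 2)*(k + 4)*(k^2 - 8*k + 15) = (k - 5)*(k + 1)*(k + 2)*(k + 4)*(k - 3)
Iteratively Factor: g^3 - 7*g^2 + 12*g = (g - 3)*(g^2 - 4*g) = (g - 4)*(g - 3)*(g)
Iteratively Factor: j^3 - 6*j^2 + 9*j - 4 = (j - 1)*(j^2 - 5*j + 4) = (j - 1)^2*(j - 4)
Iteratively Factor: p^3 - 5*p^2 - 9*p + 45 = (p - 5)*(p^2 - 9) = (p - 5)*(p + 3)*(p - 3)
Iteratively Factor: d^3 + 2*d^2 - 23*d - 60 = (d + 4)*(d^2 - 2*d - 15) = (d + 3)*(d + 4)*(d - 5)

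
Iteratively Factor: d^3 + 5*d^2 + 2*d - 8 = (d + 2)*(d^2 + 3*d - 4) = (d - 1)*(d + 2)*(d + 4)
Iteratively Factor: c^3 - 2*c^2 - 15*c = (c)*(c^2 - 2*c - 15) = c*(c - 5)*(c + 3)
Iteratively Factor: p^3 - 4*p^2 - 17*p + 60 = (p + 4)*(p^2 - 8*p + 15) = (p - 3)*(p + 4)*(p - 5)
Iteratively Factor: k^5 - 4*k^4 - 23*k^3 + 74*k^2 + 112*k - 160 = (k + 4)*(k^4 - 8*k^3 + 9*k^2 + 38*k - 40) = (k - 5)*(k + 4)*(k^3 - 3*k^2 - 6*k + 8) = (k - 5)*(k + 2)*(k + 4)*(k^2 - 5*k + 4) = (k - 5)*(k - 4)*(k + 2)*(k + 4)*(k - 1)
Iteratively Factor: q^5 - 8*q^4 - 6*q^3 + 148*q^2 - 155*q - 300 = (q + 4)*(q^4 - 12*q^3 + 42*q^2 - 20*q - 75) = (q - 3)*(q + 4)*(q^3 - 9*q^2 + 15*q + 25) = (q - 5)*(q - 3)*(q + 4)*(q^2 - 4*q - 5) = (q - 5)^2*(q - 3)*(q + 4)*(q + 1)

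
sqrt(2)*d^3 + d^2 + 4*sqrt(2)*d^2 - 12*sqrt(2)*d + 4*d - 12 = (d - 2)*(d + 6)*(sqrt(2)*d + 1)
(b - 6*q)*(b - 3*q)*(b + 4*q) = b^3 - 5*b^2*q - 18*b*q^2 + 72*q^3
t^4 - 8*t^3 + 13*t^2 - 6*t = t*(t - 6)*(t - 1)^2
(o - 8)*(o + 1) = o^2 - 7*o - 8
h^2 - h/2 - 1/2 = (h - 1)*(h + 1/2)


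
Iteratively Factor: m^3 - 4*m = (m - 2)*(m^2 + 2*m) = (m - 2)*(m + 2)*(m)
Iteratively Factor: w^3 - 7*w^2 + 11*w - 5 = (w - 1)*(w^2 - 6*w + 5) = (w - 1)^2*(w - 5)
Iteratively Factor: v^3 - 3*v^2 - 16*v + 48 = (v + 4)*(v^2 - 7*v + 12) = (v - 3)*(v + 4)*(v - 4)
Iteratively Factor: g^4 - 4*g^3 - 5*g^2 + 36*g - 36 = (g - 3)*(g^3 - g^2 - 8*g + 12) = (g - 3)*(g + 3)*(g^2 - 4*g + 4) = (g - 3)*(g - 2)*(g + 3)*(g - 2)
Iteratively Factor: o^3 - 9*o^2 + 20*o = (o)*(o^2 - 9*o + 20) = o*(o - 5)*(o - 4)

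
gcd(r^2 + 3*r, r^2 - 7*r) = r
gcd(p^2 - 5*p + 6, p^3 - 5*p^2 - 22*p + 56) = p - 2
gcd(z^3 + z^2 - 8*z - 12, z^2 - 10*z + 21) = z - 3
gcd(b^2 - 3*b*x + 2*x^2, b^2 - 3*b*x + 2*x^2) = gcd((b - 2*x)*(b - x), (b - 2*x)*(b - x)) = b^2 - 3*b*x + 2*x^2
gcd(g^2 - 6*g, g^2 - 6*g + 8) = 1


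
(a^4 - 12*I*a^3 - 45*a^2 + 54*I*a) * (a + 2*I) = a^5 - 10*I*a^4 - 21*a^3 - 36*I*a^2 - 108*a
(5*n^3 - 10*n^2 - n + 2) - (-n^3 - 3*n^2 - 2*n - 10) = 6*n^3 - 7*n^2 + n + 12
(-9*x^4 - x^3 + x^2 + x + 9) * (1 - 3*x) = 27*x^5 - 6*x^4 - 4*x^3 - 2*x^2 - 26*x + 9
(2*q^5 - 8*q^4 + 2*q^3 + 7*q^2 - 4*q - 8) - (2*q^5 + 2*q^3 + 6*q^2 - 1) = -8*q^4 + q^2 - 4*q - 7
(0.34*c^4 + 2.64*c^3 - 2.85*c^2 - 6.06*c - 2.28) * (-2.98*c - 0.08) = -1.0132*c^5 - 7.8944*c^4 + 8.2818*c^3 + 18.2868*c^2 + 7.2792*c + 0.1824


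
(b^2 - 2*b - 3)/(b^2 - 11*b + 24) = (b + 1)/(b - 8)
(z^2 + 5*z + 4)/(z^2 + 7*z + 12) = (z + 1)/(z + 3)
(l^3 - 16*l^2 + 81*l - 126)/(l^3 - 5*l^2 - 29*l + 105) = (l - 6)/(l + 5)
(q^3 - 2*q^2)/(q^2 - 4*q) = q*(q - 2)/(q - 4)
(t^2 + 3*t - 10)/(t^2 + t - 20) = (t - 2)/(t - 4)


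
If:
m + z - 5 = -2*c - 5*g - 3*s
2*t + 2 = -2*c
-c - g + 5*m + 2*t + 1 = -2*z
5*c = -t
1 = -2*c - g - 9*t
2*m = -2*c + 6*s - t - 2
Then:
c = 1/4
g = 39/4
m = 405/4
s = 815/24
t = -5/4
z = -1979/8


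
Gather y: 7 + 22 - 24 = 5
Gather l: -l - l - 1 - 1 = -2*l - 2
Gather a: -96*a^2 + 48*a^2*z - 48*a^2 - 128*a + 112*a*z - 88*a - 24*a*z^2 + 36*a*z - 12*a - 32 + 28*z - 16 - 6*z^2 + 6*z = a^2*(48*z - 144) + a*(-24*z^2 + 148*z - 228) - 6*z^2 + 34*z - 48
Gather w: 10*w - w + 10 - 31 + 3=9*w - 18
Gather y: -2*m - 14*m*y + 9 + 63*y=-2*m + y*(63 - 14*m) + 9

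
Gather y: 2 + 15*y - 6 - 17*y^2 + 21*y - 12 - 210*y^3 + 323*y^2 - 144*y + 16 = -210*y^3 + 306*y^2 - 108*y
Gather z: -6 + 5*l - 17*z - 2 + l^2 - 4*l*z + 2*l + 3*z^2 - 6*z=l^2 + 7*l + 3*z^2 + z*(-4*l - 23) - 8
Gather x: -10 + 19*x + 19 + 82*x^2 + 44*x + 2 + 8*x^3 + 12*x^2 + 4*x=8*x^3 + 94*x^2 + 67*x + 11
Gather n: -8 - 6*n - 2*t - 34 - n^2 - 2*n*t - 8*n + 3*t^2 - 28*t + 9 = -n^2 + n*(-2*t - 14) + 3*t^2 - 30*t - 33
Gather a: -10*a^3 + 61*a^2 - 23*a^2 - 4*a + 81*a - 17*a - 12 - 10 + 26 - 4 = -10*a^3 + 38*a^2 + 60*a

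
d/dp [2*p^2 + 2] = 4*p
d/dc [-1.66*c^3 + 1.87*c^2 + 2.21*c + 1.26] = -4.98*c^2 + 3.74*c + 2.21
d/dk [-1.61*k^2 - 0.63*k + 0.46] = -3.22*k - 0.63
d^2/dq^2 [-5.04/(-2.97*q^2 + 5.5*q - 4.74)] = (-88.914672*q^2 + 164.6568*q + 5.04*(5.94*q - 5.5)*(11.88*q - 11.0) - 141.904224)/(2.97*q^2 - 5.5*q + 4.74)^3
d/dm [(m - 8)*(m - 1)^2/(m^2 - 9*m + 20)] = (m^4 - 18*m^3 + 133*m^2 - 384*m + 268)/(m^4 - 18*m^3 + 121*m^2 - 360*m + 400)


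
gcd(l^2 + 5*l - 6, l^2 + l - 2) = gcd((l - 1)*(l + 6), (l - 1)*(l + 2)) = l - 1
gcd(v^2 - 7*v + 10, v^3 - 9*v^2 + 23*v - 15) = v - 5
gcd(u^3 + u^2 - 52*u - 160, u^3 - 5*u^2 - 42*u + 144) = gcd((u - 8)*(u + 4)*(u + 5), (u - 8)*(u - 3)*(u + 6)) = u - 8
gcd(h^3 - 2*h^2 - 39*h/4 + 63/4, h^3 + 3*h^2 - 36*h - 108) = h + 3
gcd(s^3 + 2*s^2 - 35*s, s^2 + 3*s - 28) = s + 7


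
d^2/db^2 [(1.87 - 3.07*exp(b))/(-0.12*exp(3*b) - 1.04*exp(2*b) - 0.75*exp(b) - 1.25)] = (0.176832*exp(6*b) + 0.907055999999998*exp(5*b) - 0.351824000000001*exp(4*b) - 16.808068*exp(3*b) - 25.7973*exp(2*b) + 5.794*exp(b) + 6.55)*exp(b)/(0.001728*exp(9*b) + 0.044928*exp(8*b) + 0.421776*exp(7*b) + 1.740464*exp(6*b) + 3.5721*exp(5*b) + 6.486*exp(4*b) + 6.834375*exp(3*b) + 6.984375*exp(2*b) + 3.515625*exp(b) + 1.953125)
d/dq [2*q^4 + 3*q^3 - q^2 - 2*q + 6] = 8*q^3 + 9*q^2 - 2*q - 2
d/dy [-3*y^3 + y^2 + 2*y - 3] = -9*y^2 + 2*y + 2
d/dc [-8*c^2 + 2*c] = 2 - 16*c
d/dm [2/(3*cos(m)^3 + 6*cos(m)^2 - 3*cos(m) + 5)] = 6*(3*cos(m)^2 + 4*cos(m) - 1)*sin(m)/(-3*sin(m)^2*cos(m) - 6*sin(m)^2 + 11)^2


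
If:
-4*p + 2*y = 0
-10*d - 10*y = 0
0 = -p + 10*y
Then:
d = 0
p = 0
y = 0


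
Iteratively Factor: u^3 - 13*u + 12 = (u - 1)*(u^2 + u - 12) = (u - 3)*(u - 1)*(u + 4)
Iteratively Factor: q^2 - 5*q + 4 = (q - 1)*(q - 4)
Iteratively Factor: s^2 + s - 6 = (s - 2)*(s + 3)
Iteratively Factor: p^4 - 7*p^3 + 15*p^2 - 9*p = (p - 1)*(p^3 - 6*p^2 + 9*p) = (p - 3)*(p - 1)*(p^2 - 3*p) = p*(p - 3)*(p - 1)*(p - 3)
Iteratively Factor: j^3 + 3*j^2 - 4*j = (j + 4)*(j^2 - j) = (j - 1)*(j + 4)*(j)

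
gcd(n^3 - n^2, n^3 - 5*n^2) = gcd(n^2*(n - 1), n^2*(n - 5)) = n^2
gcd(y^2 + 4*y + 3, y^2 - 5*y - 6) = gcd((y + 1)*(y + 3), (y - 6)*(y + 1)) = y + 1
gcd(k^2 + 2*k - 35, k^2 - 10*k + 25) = k - 5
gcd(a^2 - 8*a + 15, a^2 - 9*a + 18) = a - 3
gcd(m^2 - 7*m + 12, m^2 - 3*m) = m - 3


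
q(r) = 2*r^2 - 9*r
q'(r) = 4*r - 9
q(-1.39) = 16.37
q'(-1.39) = -14.56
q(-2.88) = 42.51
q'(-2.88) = -20.52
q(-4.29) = 75.42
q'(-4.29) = -26.16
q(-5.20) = 100.88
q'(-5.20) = -29.80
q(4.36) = -1.22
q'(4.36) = 8.44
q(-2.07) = 27.20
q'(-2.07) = -17.28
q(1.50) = -9.00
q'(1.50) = -3.00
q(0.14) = -1.22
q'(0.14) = -8.44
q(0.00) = 0.00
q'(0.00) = -9.00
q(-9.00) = 243.00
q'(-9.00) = -45.00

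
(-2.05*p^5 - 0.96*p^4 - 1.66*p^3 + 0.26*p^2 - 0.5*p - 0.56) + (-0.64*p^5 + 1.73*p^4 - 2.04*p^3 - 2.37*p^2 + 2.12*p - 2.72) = -2.69*p^5 + 0.77*p^4 - 3.7*p^3 - 2.11*p^2 + 1.62*p - 3.28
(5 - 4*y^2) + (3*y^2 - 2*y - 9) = -y^2 - 2*y - 4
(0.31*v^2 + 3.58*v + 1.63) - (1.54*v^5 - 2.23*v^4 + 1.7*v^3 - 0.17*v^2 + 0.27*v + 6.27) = -1.54*v^5 + 2.23*v^4 - 1.7*v^3 + 0.48*v^2 + 3.31*v - 4.64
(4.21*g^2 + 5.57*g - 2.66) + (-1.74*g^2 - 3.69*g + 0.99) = 2.47*g^2 + 1.88*g - 1.67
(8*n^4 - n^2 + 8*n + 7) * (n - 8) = 8*n^5 - 64*n^4 - n^3 + 16*n^2 - 57*n - 56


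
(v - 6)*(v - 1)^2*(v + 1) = v^4 - 7*v^3 + 5*v^2 + 7*v - 6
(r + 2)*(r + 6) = r^2 + 8*r + 12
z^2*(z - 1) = z^3 - z^2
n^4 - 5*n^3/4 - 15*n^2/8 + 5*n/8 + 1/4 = (n - 2)*(n - 1/2)*(n + 1/4)*(n + 1)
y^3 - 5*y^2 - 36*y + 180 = (y - 6)*(y - 5)*(y + 6)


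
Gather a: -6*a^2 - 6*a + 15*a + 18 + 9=-6*a^2 + 9*a + 27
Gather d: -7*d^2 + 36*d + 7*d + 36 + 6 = -7*d^2 + 43*d + 42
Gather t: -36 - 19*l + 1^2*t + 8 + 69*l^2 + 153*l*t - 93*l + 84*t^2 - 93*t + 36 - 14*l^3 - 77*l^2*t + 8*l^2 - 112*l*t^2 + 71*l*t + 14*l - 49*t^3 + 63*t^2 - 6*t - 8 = -14*l^3 + 77*l^2 - 98*l - 49*t^3 + t^2*(147 - 112*l) + t*(-77*l^2 + 224*l - 98)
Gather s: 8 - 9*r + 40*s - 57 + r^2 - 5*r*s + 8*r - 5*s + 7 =r^2 - r + s*(35 - 5*r) - 42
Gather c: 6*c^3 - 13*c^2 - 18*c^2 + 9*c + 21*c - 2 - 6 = 6*c^3 - 31*c^2 + 30*c - 8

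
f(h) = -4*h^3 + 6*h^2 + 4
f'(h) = -12*h^2 + 12*h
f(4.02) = -158.90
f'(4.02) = -145.68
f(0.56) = 5.18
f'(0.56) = 2.96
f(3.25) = -69.94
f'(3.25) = -87.75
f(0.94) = 5.98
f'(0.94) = 0.68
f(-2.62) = 117.13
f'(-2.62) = -113.81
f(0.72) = 5.62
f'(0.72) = 2.42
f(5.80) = -574.61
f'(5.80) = -334.08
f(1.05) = 5.98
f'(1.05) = -0.63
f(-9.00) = 3406.00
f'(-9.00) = -1080.00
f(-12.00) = 7780.00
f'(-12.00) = -1872.00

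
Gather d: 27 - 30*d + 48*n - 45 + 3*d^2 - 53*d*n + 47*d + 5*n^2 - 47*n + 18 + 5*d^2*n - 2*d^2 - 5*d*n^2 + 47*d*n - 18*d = d^2*(5*n + 1) + d*(-5*n^2 - 6*n - 1) + 5*n^2 + n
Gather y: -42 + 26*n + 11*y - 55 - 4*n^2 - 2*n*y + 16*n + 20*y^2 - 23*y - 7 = -4*n^2 + 42*n + 20*y^2 + y*(-2*n - 12) - 104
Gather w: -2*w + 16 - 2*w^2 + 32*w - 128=-2*w^2 + 30*w - 112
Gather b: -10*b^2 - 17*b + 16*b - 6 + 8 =-10*b^2 - b + 2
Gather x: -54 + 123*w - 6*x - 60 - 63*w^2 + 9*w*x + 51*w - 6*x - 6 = -63*w^2 + 174*w + x*(9*w - 12) - 120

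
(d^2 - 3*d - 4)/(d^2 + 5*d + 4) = (d - 4)/(d + 4)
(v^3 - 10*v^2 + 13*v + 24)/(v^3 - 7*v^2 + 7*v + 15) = (v - 8)/(v - 5)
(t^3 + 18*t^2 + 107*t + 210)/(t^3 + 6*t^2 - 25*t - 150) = (t + 7)/(t - 5)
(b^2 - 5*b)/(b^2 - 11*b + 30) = b/(b - 6)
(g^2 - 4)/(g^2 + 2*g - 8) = (g + 2)/(g + 4)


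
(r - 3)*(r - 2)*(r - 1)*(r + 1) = r^4 - 5*r^3 + 5*r^2 + 5*r - 6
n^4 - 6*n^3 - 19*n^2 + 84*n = n*(n - 7)*(n - 3)*(n + 4)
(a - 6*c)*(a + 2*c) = a^2 - 4*a*c - 12*c^2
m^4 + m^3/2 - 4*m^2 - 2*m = m*(m - 2)*(m + 1/2)*(m + 2)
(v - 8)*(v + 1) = v^2 - 7*v - 8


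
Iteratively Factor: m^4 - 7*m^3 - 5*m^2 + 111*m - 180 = (m + 4)*(m^3 - 11*m^2 + 39*m - 45) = (m - 3)*(m + 4)*(m^2 - 8*m + 15) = (m - 3)^2*(m + 4)*(m - 5)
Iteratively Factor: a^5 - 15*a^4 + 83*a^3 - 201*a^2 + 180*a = (a - 3)*(a^4 - 12*a^3 + 47*a^2 - 60*a) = a*(a - 3)*(a^3 - 12*a^2 + 47*a - 60) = a*(a - 4)*(a - 3)*(a^2 - 8*a + 15) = a*(a - 5)*(a - 4)*(a - 3)*(a - 3)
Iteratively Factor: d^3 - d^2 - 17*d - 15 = (d + 3)*(d^2 - 4*d - 5) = (d - 5)*(d + 3)*(d + 1)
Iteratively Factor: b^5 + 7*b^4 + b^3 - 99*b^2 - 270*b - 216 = (b + 3)*(b^4 + 4*b^3 - 11*b^2 - 66*b - 72) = (b - 4)*(b + 3)*(b^3 + 8*b^2 + 21*b + 18) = (b - 4)*(b + 3)^2*(b^2 + 5*b + 6) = (b - 4)*(b + 3)^3*(b + 2)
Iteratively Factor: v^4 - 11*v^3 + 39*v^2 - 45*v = (v - 5)*(v^3 - 6*v^2 + 9*v) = (v - 5)*(v - 3)*(v^2 - 3*v) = v*(v - 5)*(v - 3)*(v - 3)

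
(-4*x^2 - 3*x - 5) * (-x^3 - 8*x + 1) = 4*x^5 + 3*x^4 + 37*x^3 + 20*x^2 + 37*x - 5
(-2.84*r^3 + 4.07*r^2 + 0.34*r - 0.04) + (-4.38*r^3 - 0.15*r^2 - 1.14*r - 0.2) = -7.22*r^3 + 3.92*r^2 - 0.8*r - 0.24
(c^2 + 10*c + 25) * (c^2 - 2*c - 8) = c^4 + 8*c^3 - 3*c^2 - 130*c - 200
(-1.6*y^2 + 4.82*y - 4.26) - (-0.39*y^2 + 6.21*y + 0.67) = -1.21*y^2 - 1.39*y - 4.93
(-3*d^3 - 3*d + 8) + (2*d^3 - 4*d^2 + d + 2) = -d^3 - 4*d^2 - 2*d + 10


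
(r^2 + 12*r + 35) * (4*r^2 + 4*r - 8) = 4*r^4 + 52*r^3 + 180*r^2 + 44*r - 280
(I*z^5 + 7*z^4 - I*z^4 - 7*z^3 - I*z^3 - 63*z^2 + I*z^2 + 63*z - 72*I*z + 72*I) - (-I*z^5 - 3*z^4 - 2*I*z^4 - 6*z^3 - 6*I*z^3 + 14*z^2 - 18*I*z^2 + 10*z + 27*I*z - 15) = 2*I*z^5 + 10*z^4 + I*z^4 - z^3 + 5*I*z^3 - 77*z^2 + 19*I*z^2 + 53*z - 99*I*z + 15 + 72*I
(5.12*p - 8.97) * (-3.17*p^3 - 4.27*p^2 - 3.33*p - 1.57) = -16.2304*p^4 + 6.57250000000001*p^3 + 21.2523*p^2 + 21.8317*p + 14.0829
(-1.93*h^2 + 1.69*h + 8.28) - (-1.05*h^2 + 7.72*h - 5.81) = -0.88*h^2 - 6.03*h + 14.09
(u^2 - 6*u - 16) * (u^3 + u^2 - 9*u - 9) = u^5 - 5*u^4 - 31*u^3 + 29*u^2 + 198*u + 144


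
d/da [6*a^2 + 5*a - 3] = 12*a + 5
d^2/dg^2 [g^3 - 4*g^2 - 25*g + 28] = 6*g - 8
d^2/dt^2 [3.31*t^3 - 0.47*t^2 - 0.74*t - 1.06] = 19.86*t - 0.94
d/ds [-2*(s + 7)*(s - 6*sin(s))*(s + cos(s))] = 2*(s + 7)*(s - 6*sin(s))*(sin(s) - 1) + 2*(s + 7)*(s + cos(s))*(6*cos(s) - 1) - 2*(s - 6*sin(s))*(s + cos(s))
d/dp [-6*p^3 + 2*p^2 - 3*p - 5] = -18*p^2 + 4*p - 3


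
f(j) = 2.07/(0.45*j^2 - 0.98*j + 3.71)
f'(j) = 2.07*(0.98 - 0.9*j)/(0.45*j^2 - 0.98*j + 3.71)^2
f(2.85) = 0.45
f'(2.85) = -0.16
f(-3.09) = 0.19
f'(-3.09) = 0.06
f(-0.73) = 0.44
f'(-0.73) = 0.16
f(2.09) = 0.57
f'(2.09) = -0.14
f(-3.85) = 0.15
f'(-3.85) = 0.05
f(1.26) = 0.65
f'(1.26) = -0.03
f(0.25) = 0.59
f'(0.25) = 0.13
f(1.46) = 0.64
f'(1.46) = -0.07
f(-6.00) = 0.08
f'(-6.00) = 0.02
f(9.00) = 0.07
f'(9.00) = -0.02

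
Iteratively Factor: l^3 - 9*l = (l)*(l^2 - 9) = l*(l - 3)*(l + 3)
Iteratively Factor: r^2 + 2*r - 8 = (r - 2)*(r + 4)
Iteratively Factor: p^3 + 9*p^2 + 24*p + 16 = (p + 1)*(p^2 + 8*p + 16) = (p + 1)*(p + 4)*(p + 4)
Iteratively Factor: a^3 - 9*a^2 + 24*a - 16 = (a - 1)*(a^2 - 8*a + 16) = (a - 4)*(a - 1)*(a - 4)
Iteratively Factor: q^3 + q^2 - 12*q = (q + 4)*(q^2 - 3*q) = q*(q + 4)*(q - 3)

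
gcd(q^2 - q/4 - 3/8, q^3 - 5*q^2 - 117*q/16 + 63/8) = q - 3/4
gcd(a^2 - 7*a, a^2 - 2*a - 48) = 1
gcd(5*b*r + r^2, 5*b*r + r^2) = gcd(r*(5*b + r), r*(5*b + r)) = 5*b*r + r^2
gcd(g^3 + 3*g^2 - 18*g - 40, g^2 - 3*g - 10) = g + 2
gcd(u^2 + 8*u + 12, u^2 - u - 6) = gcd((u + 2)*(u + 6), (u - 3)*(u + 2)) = u + 2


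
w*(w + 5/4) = w^2 + 5*w/4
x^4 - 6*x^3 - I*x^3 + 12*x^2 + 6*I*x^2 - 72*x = x*(x - 6)*(x - 4*I)*(x + 3*I)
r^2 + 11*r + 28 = (r + 4)*(r + 7)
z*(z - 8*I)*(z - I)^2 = z^4 - 10*I*z^3 - 17*z^2 + 8*I*z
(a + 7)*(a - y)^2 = a^3 - 2*a^2*y + 7*a^2 + a*y^2 - 14*a*y + 7*y^2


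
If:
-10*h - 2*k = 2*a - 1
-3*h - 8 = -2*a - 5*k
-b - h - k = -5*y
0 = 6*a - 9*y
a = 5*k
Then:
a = 415/186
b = 2072/279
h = -27/62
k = 83/186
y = 415/279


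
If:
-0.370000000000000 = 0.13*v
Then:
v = -2.85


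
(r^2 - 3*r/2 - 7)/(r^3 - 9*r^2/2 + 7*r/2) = (r + 2)/(r*(r - 1))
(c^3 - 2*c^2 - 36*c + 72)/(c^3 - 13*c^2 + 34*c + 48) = (c^2 + 4*c - 12)/(c^2 - 7*c - 8)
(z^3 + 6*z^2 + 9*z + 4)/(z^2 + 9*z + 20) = (z^2 + 2*z + 1)/(z + 5)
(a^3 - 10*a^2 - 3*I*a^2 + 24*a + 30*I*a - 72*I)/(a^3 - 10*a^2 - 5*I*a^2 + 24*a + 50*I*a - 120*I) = (a - 3*I)/(a - 5*I)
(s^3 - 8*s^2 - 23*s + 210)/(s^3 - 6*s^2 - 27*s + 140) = (s - 6)/(s - 4)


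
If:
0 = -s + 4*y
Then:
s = 4*y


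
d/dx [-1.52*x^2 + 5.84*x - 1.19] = 5.84 - 3.04*x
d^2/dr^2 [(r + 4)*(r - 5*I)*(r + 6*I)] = 6*r + 8 + 2*I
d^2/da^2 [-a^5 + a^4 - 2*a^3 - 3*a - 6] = 4*a*(-5*a^2 + 3*a - 3)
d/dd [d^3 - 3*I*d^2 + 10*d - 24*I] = 3*d^2 - 6*I*d + 10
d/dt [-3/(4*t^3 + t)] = 3*(12*t^2 + 1)/(t^2*(4*t^2 + 1)^2)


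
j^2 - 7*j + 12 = (j - 4)*(j - 3)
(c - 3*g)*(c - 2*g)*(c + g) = c^3 - 4*c^2*g + c*g^2 + 6*g^3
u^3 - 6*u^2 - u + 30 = (u - 5)*(u - 3)*(u + 2)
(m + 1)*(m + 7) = m^2 + 8*m + 7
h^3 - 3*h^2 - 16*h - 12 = (h - 6)*(h + 1)*(h + 2)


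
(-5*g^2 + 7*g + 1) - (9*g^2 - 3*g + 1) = -14*g^2 + 10*g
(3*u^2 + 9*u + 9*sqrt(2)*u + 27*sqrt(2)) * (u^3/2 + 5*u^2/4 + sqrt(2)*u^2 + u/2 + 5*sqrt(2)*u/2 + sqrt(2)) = 3*u^5/2 + 33*u^4/4 + 15*sqrt(2)*u^4/2 + 123*u^3/4 + 165*sqrt(2)*u^3/4 + 255*sqrt(2)*u^2/4 + 207*u^2/2 + 45*sqrt(2)*u/2 + 153*u + 54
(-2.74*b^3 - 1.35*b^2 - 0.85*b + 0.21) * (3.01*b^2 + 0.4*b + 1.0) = -8.2474*b^5 - 5.1595*b^4 - 5.8385*b^3 - 1.0579*b^2 - 0.766*b + 0.21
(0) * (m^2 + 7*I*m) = 0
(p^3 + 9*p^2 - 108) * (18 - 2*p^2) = -2*p^5 - 18*p^4 + 18*p^3 + 378*p^2 - 1944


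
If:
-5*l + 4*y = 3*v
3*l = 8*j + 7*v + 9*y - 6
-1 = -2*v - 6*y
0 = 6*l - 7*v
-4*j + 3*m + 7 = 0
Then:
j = 545/976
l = 14/183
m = -1163/732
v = 4/61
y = 53/366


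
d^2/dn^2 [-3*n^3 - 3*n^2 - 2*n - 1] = -18*n - 6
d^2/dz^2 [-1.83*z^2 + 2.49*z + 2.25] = -3.66000000000000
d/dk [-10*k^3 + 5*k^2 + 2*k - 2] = -30*k^2 + 10*k + 2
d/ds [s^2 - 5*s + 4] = 2*s - 5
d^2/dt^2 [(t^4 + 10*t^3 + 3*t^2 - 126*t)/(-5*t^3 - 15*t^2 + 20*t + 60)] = 4*(7*t^6 + 129*t^5 + 219*t^4 + 223*t^3 + 3222*t^2 + 4644*t - 3240)/(5*(t^9 + 9*t^8 + 15*t^7 - 81*t^6 - 276*t^5 + 108*t^4 + 1232*t^3 + 720*t^2 - 1728*t - 1728))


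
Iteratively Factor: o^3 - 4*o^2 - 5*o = (o)*(o^2 - 4*o - 5) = o*(o - 5)*(o + 1)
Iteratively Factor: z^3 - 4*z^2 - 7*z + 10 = (z - 1)*(z^2 - 3*z - 10) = (z - 5)*(z - 1)*(z + 2)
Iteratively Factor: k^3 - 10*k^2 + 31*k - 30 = (k - 2)*(k^2 - 8*k + 15) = (k - 5)*(k - 2)*(k - 3)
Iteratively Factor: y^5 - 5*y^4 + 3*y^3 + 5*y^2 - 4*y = (y)*(y^4 - 5*y^3 + 3*y^2 + 5*y - 4) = y*(y + 1)*(y^3 - 6*y^2 + 9*y - 4) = y*(y - 1)*(y + 1)*(y^2 - 5*y + 4) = y*(y - 1)^2*(y + 1)*(y - 4)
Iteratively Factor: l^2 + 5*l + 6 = (l + 2)*(l + 3)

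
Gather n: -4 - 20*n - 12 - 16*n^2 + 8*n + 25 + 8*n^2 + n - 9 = -8*n^2 - 11*n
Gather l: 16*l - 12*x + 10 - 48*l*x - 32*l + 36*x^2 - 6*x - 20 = l*(-48*x - 16) + 36*x^2 - 18*x - 10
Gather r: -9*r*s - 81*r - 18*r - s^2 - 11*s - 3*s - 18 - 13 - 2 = r*(-9*s - 99) - s^2 - 14*s - 33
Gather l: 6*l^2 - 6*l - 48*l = 6*l^2 - 54*l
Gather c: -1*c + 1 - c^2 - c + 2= -c^2 - 2*c + 3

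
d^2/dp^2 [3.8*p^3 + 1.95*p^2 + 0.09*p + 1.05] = 22.8*p + 3.9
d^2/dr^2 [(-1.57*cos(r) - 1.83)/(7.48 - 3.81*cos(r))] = (71.307579*sin(r)^2 - 139.994932*cos(r) + 71.307579)/(55.306341*cos(r)^3 - 325.741284*cos(r)^2 + 639.513072*cos(r) - 418.508992)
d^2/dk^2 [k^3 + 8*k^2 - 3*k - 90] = 6*k + 16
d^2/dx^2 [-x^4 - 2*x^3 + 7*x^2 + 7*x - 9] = -12*x^2 - 12*x + 14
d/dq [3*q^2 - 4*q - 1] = 6*q - 4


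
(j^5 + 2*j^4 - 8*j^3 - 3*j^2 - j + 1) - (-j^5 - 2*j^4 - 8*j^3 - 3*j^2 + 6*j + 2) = 2*j^5 + 4*j^4 - 7*j - 1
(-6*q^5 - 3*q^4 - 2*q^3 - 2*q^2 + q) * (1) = -6*q^5 - 3*q^4 - 2*q^3 - 2*q^2 + q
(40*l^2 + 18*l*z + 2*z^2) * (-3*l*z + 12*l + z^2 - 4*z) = -120*l^3*z + 480*l^3 - 14*l^2*z^2 + 56*l^2*z + 12*l*z^3 - 48*l*z^2 + 2*z^4 - 8*z^3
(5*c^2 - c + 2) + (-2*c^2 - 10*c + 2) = 3*c^2 - 11*c + 4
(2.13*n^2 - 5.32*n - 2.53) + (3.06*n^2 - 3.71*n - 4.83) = 5.19*n^2 - 9.03*n - 7.36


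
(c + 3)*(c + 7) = c^2 + 10*c + 21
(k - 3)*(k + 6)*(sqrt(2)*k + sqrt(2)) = sqrt(2)*k^3 + 4*sqrt(2)*k^2 - 15*sqrt(2)*k - 18*sqrt(2)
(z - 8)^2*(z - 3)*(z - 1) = z^4 - 20*z^3 + 131*z^2 - 304*z + 192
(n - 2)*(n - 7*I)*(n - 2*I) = n^3 - 2*n^2 - 9*I*n^2 - 14*n + 18*I*n + 28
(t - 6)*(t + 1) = t^2 - 5*t - 6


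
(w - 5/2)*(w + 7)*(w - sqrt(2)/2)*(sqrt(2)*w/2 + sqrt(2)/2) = sqrt(2)*w^4/2 - w^3/2 + 11*sqrt(2)*w^3/4 - 13*sqrt(2)*w^2/2 - 11*w^2/4 - 35*sqrt(2)*w/4 + 13*w/2 + 35/4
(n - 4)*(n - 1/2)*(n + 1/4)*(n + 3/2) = n^4 - 11*n^3/4 - 11*n^2/2 + 29*n/16 + 3/4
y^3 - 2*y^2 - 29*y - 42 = (y - 7)*(y + 2)*(y + 3)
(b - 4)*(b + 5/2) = b^2 - 3*b/2 - 10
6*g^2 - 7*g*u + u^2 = (-6*g + u)*(-g + u)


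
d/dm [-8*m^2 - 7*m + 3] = -16*m - 7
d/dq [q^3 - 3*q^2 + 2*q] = 3*q^2 - 6*q + 2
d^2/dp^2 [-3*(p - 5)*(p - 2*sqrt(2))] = -6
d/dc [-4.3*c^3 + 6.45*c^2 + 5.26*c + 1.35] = -12.9*c^2 + 12.9*c + 5.26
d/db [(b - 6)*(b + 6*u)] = 2*b + 6*u - 6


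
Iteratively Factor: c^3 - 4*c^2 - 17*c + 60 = (c - 5)*(c^2 + c - 12) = (c - 5)*(c + 4)*(c - 3)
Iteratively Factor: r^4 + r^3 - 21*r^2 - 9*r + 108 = (r - 3)*(r^3 + 4*r^2 - 9*r - 36) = (r - 3)*(r + 4)*(r^2 - 9) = (r - 3)*(r + 3)*(r + 4)*(r - 3)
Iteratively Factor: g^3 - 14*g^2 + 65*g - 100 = (g - 5)*(g^2 - 9*g + 20) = (g - 5)*(g - 4)*(g - 5)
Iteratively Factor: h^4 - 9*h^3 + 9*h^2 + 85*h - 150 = (h - 5)*(h^3 - 4*h^2 - 11*h + 30) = (h - 5)*(h + 3)*(h^2 - 7*h + 10) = (h - 5)*(h - 2)*(h + 3)*(h - 5)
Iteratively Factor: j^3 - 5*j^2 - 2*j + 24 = (j - 4)*(j^2 - j - 6) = (j - 4)*(j + 2)*(j - 3)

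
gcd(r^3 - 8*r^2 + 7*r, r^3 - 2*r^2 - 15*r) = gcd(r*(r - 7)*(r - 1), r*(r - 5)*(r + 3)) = r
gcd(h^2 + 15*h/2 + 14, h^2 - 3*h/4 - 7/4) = 1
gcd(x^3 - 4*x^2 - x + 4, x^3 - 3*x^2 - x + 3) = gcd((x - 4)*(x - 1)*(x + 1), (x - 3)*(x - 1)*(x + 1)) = x^2 - 1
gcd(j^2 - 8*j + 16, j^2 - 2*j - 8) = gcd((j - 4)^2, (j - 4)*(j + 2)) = j - 4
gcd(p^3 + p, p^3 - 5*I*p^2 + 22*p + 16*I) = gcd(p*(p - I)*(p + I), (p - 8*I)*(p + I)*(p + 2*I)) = p + I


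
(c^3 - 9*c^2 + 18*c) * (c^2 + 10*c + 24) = c^5 + c^4 - 48*c^3 - 36*c^2 + 432*c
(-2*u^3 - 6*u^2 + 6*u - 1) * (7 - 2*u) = 4*u^4 - 2*u^3 - 54*u^2 + 44*u - 7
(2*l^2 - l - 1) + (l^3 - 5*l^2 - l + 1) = l^3 - 3*l^2 - 2*l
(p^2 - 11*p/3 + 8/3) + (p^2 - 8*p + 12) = 2*p^2 - 35*p/3 + 44/3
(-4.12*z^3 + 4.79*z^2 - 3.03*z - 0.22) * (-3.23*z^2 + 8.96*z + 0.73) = 13.3076*z^5 - 52.3869*z^4 + 49.6977*z^3 - 22.9415*z^2 - 4.1831*z - 0.1606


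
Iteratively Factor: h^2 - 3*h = (h)*(h - 3)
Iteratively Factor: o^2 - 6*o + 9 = (o - 3)*(o - 3)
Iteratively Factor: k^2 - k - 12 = (k - 4)*(k + 3)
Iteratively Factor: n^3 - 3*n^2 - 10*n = (n)*(n^2 - 3*n - 10) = n*(n - 5)*(n + 2)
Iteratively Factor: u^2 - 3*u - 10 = (u - 5)*(u + 2)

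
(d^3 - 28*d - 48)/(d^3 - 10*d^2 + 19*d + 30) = (d^2 + 6*d + 8)/(d^2 - 4*d - 5)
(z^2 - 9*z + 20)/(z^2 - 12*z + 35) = (z - 4)/(z - 7)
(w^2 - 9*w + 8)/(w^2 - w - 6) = (-w^2 + 9*w - 8)/(-w^2 + w + 6)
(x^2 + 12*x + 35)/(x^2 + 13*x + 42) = (x + 5)/(x + 6)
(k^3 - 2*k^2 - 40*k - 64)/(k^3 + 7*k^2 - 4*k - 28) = (k^2 - 4*k - 32)/(k^2 + 5*k - 14)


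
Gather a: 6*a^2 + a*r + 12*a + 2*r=6*a^2 + a*(r + 12) + 2*r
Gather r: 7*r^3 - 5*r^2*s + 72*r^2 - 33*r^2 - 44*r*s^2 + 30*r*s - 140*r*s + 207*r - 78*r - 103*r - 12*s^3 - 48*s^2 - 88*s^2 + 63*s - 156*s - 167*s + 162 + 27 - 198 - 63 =7*r^3 + r^2*(39 - 5*s) + r*(-44*s^2 - 110*s + 26) - 12*s^3 - 136*s^2 - 260*s - 72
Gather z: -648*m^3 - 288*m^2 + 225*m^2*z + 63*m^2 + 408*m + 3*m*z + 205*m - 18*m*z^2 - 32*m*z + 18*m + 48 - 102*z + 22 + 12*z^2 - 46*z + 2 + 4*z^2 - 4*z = -648*m^3 - 225*m^2 + 631*m + z^2*(16 - 18*m) + z*(225*m^2 - 29*m - 152) + 72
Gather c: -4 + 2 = -2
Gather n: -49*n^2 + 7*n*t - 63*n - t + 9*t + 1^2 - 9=-49*n^2 + n*(7*t - 63) + 8*t - 8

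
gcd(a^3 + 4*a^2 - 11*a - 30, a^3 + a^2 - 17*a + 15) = a^2 + 2*a - 15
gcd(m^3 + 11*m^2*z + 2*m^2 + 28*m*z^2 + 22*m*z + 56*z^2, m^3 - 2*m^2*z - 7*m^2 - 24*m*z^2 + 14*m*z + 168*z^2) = m + 4*z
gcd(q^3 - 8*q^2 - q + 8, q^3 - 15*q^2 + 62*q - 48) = q^2 - 9*q + 8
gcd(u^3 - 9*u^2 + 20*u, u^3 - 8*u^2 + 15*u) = u^2 - 5*u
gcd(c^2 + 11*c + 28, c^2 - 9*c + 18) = 1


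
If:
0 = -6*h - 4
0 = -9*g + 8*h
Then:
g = -16/27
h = -2/3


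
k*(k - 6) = k^2 - 6*k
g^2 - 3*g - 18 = (g - 6)*(g + 3)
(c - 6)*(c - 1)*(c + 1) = c^3 - 6*c^2 - c + 6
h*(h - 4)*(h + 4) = h^3 - 16*h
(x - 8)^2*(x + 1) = x^3 - 15*x^2 + 48*x + 64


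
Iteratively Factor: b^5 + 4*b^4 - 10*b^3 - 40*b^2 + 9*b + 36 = (b + 4)*(b^4 - 10*b^2 + 9) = (b - 1)*(b + 4)*(b^3 + b^2 - 9*b - 9) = (b - 1)*(b + 3)*(b + 4)*(b^2 - 2*b - 3) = (b - 1)*(b + 1)*(b + 3)*(b + 4)*(b - 3)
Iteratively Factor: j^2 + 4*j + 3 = (j + 1)*(j + 3)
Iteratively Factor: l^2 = (l)*(l)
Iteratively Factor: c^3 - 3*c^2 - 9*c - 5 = (c - 5)*(c^2 + 2*c + 1) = (c - 5)*(c + 1)*(c + 1)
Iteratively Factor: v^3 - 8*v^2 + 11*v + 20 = (v + 1)*(v^2 - 9*v + 20) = (v - 5)*(v + 1)*(v - 4)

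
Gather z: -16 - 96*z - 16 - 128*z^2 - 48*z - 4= -128*z^2 - 144*z - 36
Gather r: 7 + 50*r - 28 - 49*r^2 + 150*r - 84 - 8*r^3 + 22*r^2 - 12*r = -8*r^3 - 27*r^2 + 188*r - 105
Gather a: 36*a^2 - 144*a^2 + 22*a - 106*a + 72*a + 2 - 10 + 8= -108*a^2 - 12*a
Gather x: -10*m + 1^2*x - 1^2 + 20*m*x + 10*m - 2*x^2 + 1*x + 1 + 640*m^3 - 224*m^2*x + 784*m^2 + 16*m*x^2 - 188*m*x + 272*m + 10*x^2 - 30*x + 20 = 640*m^3 + 784*m^2 + 272*m + x^2*(16*m + 8) + x*(-224*m^2 - 168*m - 28) + 20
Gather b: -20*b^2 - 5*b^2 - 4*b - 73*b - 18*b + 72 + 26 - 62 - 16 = -25*b^2 - 95*b + 20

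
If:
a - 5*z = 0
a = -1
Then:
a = -1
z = -1/5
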